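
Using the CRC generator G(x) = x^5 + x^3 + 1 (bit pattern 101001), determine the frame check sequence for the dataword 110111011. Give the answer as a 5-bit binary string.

00100

Append 5 zeros: 11011101100000. Divide by 101001 (XOR where the leading bit is 1):
  pos 0: 110111 XOR 101001 = 011110
  pos 1: 111100 XOR 101001 = 010101
  pos 2: 101011 XOR 101001 = 000010
  pos 6: 101000 XOR 101001 = 000001
Remainder (last 5 bits) = 00100. This is the CRC / FCS.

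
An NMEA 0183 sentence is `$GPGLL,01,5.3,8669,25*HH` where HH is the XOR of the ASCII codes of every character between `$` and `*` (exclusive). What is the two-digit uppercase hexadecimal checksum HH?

7F

XOR the ASCII codes of the payload characters:
  'G' = 0x47 → acc = 0x47
  'P' = 0x50 → acc = 0x17
  'G' = 0x47 → acc = 0x50
  'L' = 0x4C → acc = 0x1C
  'L' = 0x4C → acc = 0x50
  ',' = 0x2C → acc = 0x7C
  '0' = 0x30 → acc = 0x4C
  '1' = 0x31 → acc = 0x7D
  ',' = 0x2C → acc = 0x51
  '5' = 0x35 → acc = 0x64
  '.' = 0x2E → acc = 0x4A
  '3' = 0x33 → acc = 0x79
  ',' = 0x2C → acc = 0x55
  '8' = 0x38 → acc = 0x6D
  '6' = 0x36 → acc = 0x5B
  '6' = 0x36 → acc = 0x6D
  '9' = 0x39 → acc = 0x54
  ',' = 0x2C → acc = 0x78
  '2' = 0x32 → acc = 0x4A
  '5' = 0x35 → acc = 0x7F
Checksum = 0x7F.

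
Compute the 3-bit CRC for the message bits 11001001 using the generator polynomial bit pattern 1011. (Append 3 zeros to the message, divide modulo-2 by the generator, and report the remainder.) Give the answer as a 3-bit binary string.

001

Append 3 zeros: 11001001000. Divide by 1011 (XOR where the leading bit is 1):
  pos 0: 1100 XOR 1011 = 0111
  pos 1: 1111 XOR 1011 = 0100
  pos 2: 1000 XOR 1011 = 0011
  pos 4: 1101 XOR 1011 = 0110
  pos 5: 1100 XOR 1011 = 0111
  pos 6: 1110 XOR 1011 = 0101
  pos 7: 1010 XOR 1011 = 0001
Remainder (last 3 bits) = 001. This is the CRC / FCS.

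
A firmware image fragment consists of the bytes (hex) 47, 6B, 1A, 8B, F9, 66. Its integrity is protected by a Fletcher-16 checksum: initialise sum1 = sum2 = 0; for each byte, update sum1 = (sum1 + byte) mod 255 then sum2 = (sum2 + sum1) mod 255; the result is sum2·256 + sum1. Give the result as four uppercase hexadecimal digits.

2AB8

Running sums (mod 255):
  after byte 0 (47): sum1=71, sum2=71
  after byte 1 (6B): sum1=178, sum2=249
  after byte 2 (1A): sum1=204, sum2=198
  after byte 3 (8B): sum1=88, sum2=31
  after byte 4 (F9): sum1=82, sum2=113
  after byte 5 (66): sum1=184, sum2=42
Checksum = sum2·256 + sum1 = 42·256 + 184 = 10936 = 0x2AB8.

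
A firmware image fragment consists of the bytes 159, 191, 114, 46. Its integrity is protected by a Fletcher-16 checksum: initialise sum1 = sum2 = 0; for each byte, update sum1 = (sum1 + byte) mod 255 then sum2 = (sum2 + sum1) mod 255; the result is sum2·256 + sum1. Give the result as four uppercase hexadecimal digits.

D000

Running sums (mod 255):
  after byte 0 (159): sum1=159, sum2=159
  after byte 1 (191): sum1=95, sum2=254
  after byte 2 (114): sum1=209, sum2=208
  after byte 3 (46): sum1=0, sum2=208
Checksum = sum2·256 + sum1 = 208·256 + 0 = 53248 = 0xD000.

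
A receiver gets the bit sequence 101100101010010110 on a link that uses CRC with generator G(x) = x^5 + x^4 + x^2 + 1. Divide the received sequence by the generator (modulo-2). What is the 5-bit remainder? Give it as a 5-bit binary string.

Modulo-2 division of 101100101010010110 by 110101:
  pos 0: 101100 XOR 110101 = 011001
  pos 1: 110011 XOR 110101 = 000110
  pos 4: 110010 XOR 110101 = 000111
  pos 7: 111100 XOR 110101 = 001001
  pos 9: 100110 XOR 110101 = 010011
  pos 10: 100111 XOR 110101 = 010010
  pos 11: 100101 XOR 110101 = 010000
  pos 12: 100000 XOR 110101 = 010101
Remainder = 10101 (nonzero — an error is detected).

10101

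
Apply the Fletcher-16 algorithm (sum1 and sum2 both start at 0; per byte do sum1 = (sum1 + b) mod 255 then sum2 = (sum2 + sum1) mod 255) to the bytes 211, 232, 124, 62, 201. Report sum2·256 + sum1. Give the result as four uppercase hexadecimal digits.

Running sums (mod 255):
  after byte 0 (211): sum1=211, sum2=211
  after byte 1 (232): sum1=188, sum2=144
  after byte 2 (124): sum1=57, sum2=201
  after byte 3 (62): sum1=119, sum2=65
  after byte 4 (201): sum1=65, sum2=130
Checksum = sum2·256 + sum1 = 130·256 + 65 = 33345 = 0x8241.

8241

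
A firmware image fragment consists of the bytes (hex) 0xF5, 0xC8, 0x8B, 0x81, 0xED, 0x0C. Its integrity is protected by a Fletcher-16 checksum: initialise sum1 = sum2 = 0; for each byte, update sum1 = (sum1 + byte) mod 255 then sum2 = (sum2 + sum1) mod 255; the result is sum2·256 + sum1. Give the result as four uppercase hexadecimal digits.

4AC5

Running sums (mod 255):
  after byte 0 (0xF5): sum1=245, sum2=245
  after byte 1 (0xC8): sum1=190, sum2=180
  after byte 2 (0x8B): sum1=74, sum2=254
  after byte 3 (0x81): sum1=203, sum2=202
  after byte 4 (0xED): sum1=185, sum2=132
  after byte 5 (0x0C): sum1=197, sum2=74
Checksum = sum2·256 + sum1 = 74·256 + 197 = 19141 = 0x4AC5.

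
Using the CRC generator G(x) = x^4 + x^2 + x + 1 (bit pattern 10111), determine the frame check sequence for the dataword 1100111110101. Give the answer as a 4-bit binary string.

Append 4 zeros: 11001111101010000. Divide by 10111 (XOR where the leading bit is 1):
  pos 0: 11001 XOR 10111 = 01110
  pos 1: 11101 XOR 10111 = 01010
  pos 2: 10101 XOR 10111 = 00010
  pos 5: 10110 XOR 10111 = 00001
  pos 9: 11010 XOR 10111 = 01101
  pos 10: 11010 XOR 10111 = 01101
  pos 11: 11010 XOR 10111 = 01101
  pos 12: 11010 XOR 10111 = 01101
Remainder (last 4 bits) = 1101. This is the CRC / FCS.

1101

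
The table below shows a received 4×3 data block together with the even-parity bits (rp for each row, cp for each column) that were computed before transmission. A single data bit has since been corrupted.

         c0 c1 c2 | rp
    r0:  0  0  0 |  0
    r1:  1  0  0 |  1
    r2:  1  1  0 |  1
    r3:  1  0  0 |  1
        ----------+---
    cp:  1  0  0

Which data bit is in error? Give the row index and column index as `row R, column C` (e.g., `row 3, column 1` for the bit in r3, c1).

Recompute each row's even parity and compare to rp:
  r0: data parity 0, sent rp 0 → ok
  r1: data parity 1, sent rp 1 → ok
  r2: data parity 0, sent rp 1 → mismatch
  r3: data parity 1, sent rp 1 → ok
Recompute each column's even parity and compare to cp:
  c0: data parity 1, sent cp 1 → ok
  c1: data parity 1, sent cp 0 → mismatch
  c2: data parity 0, sent cp 0 → ok
Exactly one row (r2) and one column (c1) fail → the flipped bit is at their intersection.

row 2, column 1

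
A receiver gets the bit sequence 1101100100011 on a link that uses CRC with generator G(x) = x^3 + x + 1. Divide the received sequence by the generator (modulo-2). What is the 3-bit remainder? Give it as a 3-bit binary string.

Modulo-2 division of 1101100100011 by 1011:
  pos 0: 1101 XOR 1011 = 0110
  pos 1: 1101 XOR 1011 = 0110
  pos 2: 1100 XOR 1011 = 0111
  pos 3: 1110 XOR 1011 = 0101
  pos 4: 1011 XOR 1011 = 0000
Remainder = 011 (nonzero — an error is detected).

011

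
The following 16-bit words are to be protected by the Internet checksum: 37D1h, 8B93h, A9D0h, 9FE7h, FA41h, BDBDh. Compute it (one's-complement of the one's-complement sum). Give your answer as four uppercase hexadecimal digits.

3AE3

One's-complement addition (fold any carry out of bit 15 back into bit 0):
  0x37D1 + 0x8B93 = 0x0C364
  0xC364 + 0xA9D0 = 0x16D34 → wrap carry → 0x6D35
  0x6D35 + 0x9FE7 = 0x10D1C → wrap carry → 0x0D1D
  0x0D1D + 0xFA41 = 0x1075E → wrap carry → 0x075F
  0x075F + 0xBDBD = 0x0C51C
One's-complement sum = 0xC51C.
Checksum = ~0xC51C & 0xFFFF = 0x3AE3.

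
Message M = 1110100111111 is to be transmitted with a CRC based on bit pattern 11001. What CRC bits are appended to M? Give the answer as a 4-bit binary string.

Append 4 zeros: 11101001111110000. Divide by 11001 (XOR where the leading bit is 1):
  pos 0: 11101 XOR 11001 = 00100
  pos 2: 10000 XOR 11001 = 01001
  pos 3: 10011 XOR 11001 = 01010
  pos 4: 10101 XOR 11001 = 01100
  pos 5: 11001 XOR 11001 = 00000
  pos 10: 11100 XOR 11001 = 00101
  pos 12: 10100 XOR 11001 = 01101
Remainder (last 4 bits) = 1101. This is the CRC / FCS.

1101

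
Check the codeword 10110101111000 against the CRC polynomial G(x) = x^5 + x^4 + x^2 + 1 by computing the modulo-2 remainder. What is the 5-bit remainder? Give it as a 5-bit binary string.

00000

Modulo-2 division of 10110101111000 by 110101:
  pos 0: 101101 XOR 110101 = 011000
  pos 1: 110000 XOR 110101 = 000101
  pos 4: 101111 XOR 110101 = 011010
  pos 5: 110101 XOR 110101 = 000000
Remainder = 00000 (zero — the frame passes the CRC check).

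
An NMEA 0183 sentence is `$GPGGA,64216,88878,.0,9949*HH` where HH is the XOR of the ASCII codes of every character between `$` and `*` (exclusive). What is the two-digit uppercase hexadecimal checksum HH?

XOR the ASCII codes of the payload characters:
  'G' = 0x47 → acc = 0x47
  'P' = 0x50 → acc = 0x17
  'G' = 0x47 → acc = 0x50
  'G' = 0x47 → acc = 0x17
  'A' = 0x41 → acc = 0x56
  ',' = 0x2C → acc = 0x7A
  '6' = 0x36 → acc = 0x4C
  '4' = 0x34 → acc = 0x78
  '2' = 0x32 → acc = 0x4A
  '1' = 0x31 → acc = 0x7B
  '6' = 0x36 → acc = 0x4D
  ',' = 0x2C → acc = 0x61
  '8' = 0x38 → acc = 0x59
  '8' = 0x38 → acc = 0x61
  '8' = 0x38 → acc = 0x59
  '7' = 0x37 → acc = 0x6E
  '8' = 0x38 → acc = 0x56
  ',' = 0x2C → acc = 0x7A
  '.' = 0x2E → acc = 0x54
  '0' = 0x30 → acc = 0x64
  ',' = 0x2C → acc = 0x48
  '9' = 0x39 → acc = 0x71
  '9' = 0x39 → acc = 0x48
  '4' = 0x34 → acc = 0x7C
  '9' = 0x39 → acc = 0x45
Checksum = 0x45.

45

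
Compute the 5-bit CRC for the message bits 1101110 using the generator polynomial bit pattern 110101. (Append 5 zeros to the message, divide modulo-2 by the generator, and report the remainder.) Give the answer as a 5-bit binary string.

01011

Append 5 zeros: 110111000000. Divide by 110101 (XOR where the leading bit is 1):
  pos 0: 110111 XOR 110101 = 000010
  pos 4: 100000 XOR 110101 = 010101
  pos 5: 101010 XOR 110101 = 011111
  pos 6: 111110 XOR 110101 = 001011
Remainder (last 5 bits) = 01011. This is the CRC / FCS.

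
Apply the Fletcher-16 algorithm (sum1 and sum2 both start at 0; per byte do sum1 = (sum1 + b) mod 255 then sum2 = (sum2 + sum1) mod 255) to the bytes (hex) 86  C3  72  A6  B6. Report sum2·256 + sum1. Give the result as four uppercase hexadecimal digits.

0B1A

Running sums (mod 255):
  after byte 0 (86): sum1=134, sum2=134
  after byte 1 (C3): sum1=74, sum2=208
  after byte 2 (72): sum1=188, sum2=141
  after byte 3 (A6): sum1=99, sum2=240
  after byte 4 (B6): sum1=26, sum2=11
Checksum = sum2·256 + sum1 = 11·256 + 26 = 2842 = 0x0B1A.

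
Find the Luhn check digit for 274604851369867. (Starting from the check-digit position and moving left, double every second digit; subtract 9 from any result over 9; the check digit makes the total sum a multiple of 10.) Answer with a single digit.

4

Partial digits right→left: 7 6 8 9 6 3 1 5 8 4 0 6 4 7 2
Double every second digit counting from the check-digit position (so the 1st, 3rd, 5th, ... of the partial from the right).
  doubled (with −9 where >9): 5 7 3 2 7 0 8 4 → sum 36
  kept as-is: 6 9 3 5 4 6 7 → sum 40
Total = 36 + 40 = 76.
Check digit = (10 − (76 mod 10)) mod 10 = 4.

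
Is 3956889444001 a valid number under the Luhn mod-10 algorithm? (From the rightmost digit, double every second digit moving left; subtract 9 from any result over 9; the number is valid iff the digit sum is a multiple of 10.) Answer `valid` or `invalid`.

invalid

From the right, keep odd positions and double even positions (subtract 9 from any doubled value over 9):
  doubled (positions 2,4,...): 0 8 8 7 3 9 → sum 35
  kept (positions 1,3,...): 1 0 4 9 8 5 3 → sum 30
Total = 65.
65 mod 10 = 5, so the number is invalid.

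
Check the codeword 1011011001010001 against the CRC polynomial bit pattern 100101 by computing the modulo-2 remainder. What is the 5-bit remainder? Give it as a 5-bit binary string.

11101

Modulo-2 division of 1011011001010001 by 100101:
  pos 0: 101101 XOR 100101 = 001000
  pos 2: 100010 XOR 100101 = 000111
  pos 5: 111010 XOR 100101 = 011111
  pos 6: 111111 XOR 100101 = 011010
  pos 7: 110100 XOR 100101 = 010001
  pos 8: 100010 XOR 100101 = 000111
Remainder = 11101 (nonzero — an error is detected).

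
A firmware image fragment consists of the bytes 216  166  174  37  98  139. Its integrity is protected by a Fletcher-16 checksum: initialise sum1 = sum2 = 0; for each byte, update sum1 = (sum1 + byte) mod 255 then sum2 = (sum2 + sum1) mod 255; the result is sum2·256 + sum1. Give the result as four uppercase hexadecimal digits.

Running sums (mod 255):
  after byte 0 (216): sum1=216, sum2=216
  after byte 1 (166): sum1=127, sum2=88
  after byte 2 (174): sum1=46, sum2=134
  after byte 3 (37): sum1=83, sum2=217
  after byte 4 (98): sum1=181, sum2=143
  after byte 5 (139): sum1=65, sum2=208
Checksum = sum2·256 + sum1 = 208·256 + 65 = 53313 = 0xD041.

D041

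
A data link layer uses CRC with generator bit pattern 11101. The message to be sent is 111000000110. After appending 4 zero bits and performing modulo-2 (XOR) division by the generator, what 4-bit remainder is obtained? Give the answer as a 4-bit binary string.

0100

Append 4 zeros: 1110000001100000. Divide by 11101 (XOR where the leading bit is 1):
  pos 0: 11100 XOR 11101 = 00001
  pos 4: 10000 XOR 11101 = 01101
  pos 5: 11011 XOR 11101 = 00110
  pos 7: 11010 XOR 11101 = 00111
  pos 9: 11100 XOR 11101 = 00001
Remainder (last 4 bits) = 0100. This is the CRC / FCS.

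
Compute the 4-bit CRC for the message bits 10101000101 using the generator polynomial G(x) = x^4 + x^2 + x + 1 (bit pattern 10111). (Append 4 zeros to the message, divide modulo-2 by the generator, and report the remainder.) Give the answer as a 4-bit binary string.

Append 4 zeros: 101010001010000. Divide by 10111 (XOR where the leading bit is 1):
  pos 0: 10101 XOR 10111 = 00010
  pos 3: 10000 XOR 10111 = 00111
  pos 5: 11110 XOR 10111 = 01001
  pos 6: 10011 XOR 10111 = 00100
  pos 8: 10000 XOR 10111 = 00111
  pos 10: 11100 XOR 10111 = 01011
Remainder (last 4 bits) = 1011. This is the CRC / FCS.

1011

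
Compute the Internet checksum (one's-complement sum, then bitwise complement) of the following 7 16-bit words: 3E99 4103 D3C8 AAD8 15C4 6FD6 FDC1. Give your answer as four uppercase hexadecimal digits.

7E65

One's-complement addition (fold any carry out of bit 15 back into bit 0):
  0x3E99 + 0x4103 = 0x07F9C
  0x7F9C + 0xD3C8 = 0x15364 → wrap carry → 0x5365
  0x5365 + 0xAAD8 = 0x0FE3D
  0xFE3D + 0x15C4 = 0x11401 → wrap carry → 0x1402
  0x1402 + 0x6FD6 = 0x083D8
  0x83D8 + 0xFDC1 = 0x18199 → wrap carry → 0x819A
One's-complement sum = 0x819A.
Checksum = ~0x819A & 0xFFFF = 0x7E65.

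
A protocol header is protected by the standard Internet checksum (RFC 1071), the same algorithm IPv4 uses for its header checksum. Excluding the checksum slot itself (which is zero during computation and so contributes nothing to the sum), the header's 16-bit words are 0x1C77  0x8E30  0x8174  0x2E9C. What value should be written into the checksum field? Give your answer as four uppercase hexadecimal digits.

A547

One's-complement addition (fold any carry out of bit 15 back into bit 0):
  0x1C77 + 0x8E30 = 0x0AAA7
  0xAAA7 + 0x8174 = 0x12C1B → wrap carry → 0x2C1C
  0x2C1C + 0x2E9C = 0x05AB8
One's-complement sum = 0x5AB8.
Checksum = ~0x5AB8 & 0xFFFF = 0xA547.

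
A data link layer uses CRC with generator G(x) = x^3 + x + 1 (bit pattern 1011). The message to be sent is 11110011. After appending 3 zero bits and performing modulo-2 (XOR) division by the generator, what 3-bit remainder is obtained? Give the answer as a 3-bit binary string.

001

Append 3 zeros: 11110011000. Divide by 1011 (XOR where the leading bit is 1):
  pos 0: 1111 XOR 1011 = 0100
  pos 1: 1000 XOR 1011 = 0011
  pos 3: 1101 XOR 1011 = 0110
  pos 4: 1101 XOR 1011 = 0110
  pos 5: 1100 XOR 1011 = 0111
  pos 6: 1110 XOR 1011 = 0101
  pos 7: 1010 XOR 1011 = 0001
Remainder (last 3 bits) = 001. This is the CRC / FCS.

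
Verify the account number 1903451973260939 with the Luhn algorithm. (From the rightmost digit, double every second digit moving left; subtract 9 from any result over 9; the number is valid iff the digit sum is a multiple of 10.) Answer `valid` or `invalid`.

From the right, keep odd positions and double even positions (subtract 9 from any doubled value over 9):
  doubled (positions 2,4,...): 6 0 4 5 2 8 0 2 → sum 27
  kept (positions 1,3,...): 9 9 6 3 9 5 3 9 → sum 53
Total = 80.
80 mod 10 = 0, so the number is valid.

valid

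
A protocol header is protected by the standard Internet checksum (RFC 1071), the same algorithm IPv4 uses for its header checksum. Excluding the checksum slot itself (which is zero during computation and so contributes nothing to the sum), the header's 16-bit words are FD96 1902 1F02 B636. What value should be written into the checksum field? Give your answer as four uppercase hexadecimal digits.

One's-complement addition (fold any carry out of bit 15 back into bit 0):
  0xFD96 + 0x1902 = 0x11698 → wrap carry → 0x1699
  0x1699 + 0x1F02 = 0x0359B
  0x359B + 0xB636 = 0x0EBD1
One's-complement sum = 0xEBD1.
Checksum = ~0xEBD1 & 0xFFFF = 0x142E.

142E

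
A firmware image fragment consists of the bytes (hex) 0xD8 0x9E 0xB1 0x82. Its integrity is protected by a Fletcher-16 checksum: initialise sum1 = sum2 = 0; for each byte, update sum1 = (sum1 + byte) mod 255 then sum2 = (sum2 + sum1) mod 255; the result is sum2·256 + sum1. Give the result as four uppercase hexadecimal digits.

25AB

Running sums (mod 255):
  after byte 0 (0xD8): sum1=216, sum2=216
  after byte 1 (0x9E): sum1=119, sum2=80
  after byte 2 (0xB1): sum1=41, sum2=121
  after byte 3 (0x82): sum1=171, sum2=37
Checksum = sum2·256 + sum1 = 37·256 + 171 = 9643 = 0x25AB.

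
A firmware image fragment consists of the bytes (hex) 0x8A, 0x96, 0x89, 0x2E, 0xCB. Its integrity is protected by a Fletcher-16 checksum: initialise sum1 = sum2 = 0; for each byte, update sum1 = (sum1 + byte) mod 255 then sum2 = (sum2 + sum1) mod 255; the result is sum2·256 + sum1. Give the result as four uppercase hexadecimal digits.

D3A4

Running sums (mod 255):
  after byte 0 (0x8A): sum1=138, sum2=138
  after byte 1 (0x96): sum1=33, sum2=171
  after byte 2 (0x89): sum1=170, sum2=86
  after byte 3 (0x2E): sum1=216, sum2=47
  after byte 4 (0xCB): sum1=164, sum2=211
Checksum = sum2·256 + sum1 = 211·256 + 164 = 54180 = 0xD3A4.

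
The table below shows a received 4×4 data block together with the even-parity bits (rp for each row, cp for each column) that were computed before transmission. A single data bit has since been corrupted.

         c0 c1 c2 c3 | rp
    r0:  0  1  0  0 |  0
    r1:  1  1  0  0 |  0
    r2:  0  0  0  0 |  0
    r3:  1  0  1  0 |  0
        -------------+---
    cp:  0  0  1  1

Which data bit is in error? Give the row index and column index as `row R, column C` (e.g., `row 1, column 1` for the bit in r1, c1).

row 0, column 3

Recompute each row's even parity and compare to rp:
  r0: data parity 1, sent rp 0 → mismatch
  r1: data parity 0, sent rp 0 → ok
  r2: data parity 0, sent rp 0 → ok
  r3: data parity 0, sent rp 0 → ok
Recompute each column's even parity and compare to cp:
  c0: data parity 0, sent cp 0 → ok
  c1: data parity 0, sent cp 0 → ok
  c2: data parity 1, sent cp 1 → ok
  c3: data parity 0, sent cp 1 → mismatch
Exactly one row (r0) and one column (c3) fail → the flipped bit is at their intersection.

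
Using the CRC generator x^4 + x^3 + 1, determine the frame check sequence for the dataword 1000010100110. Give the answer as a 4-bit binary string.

1110

Append 4 zeros: 10000101001100000. Divide by 11001 (XOR where the leading bit is 1):
  pos 0: 10000 XOR 11001 = 01001
  pos 1: 10011 XOR 11001 = 01010
  pos 2: 10100 XOR 11001 = 01101
  pos 3: 11011 XOR 11001 = 00010
  pos 6: 10001 XOR 11001 = 01000
  pos 7: 10001 XOR 11001 = 01000
  pos 8: 10000 XOR 11001 = 01001
  pos 9: 10010 XOR 11001 = 01011
  pos 10: 10110 XOR 11001 = 01111
  pos 11: 11110 XOR 11001 = 00111
Remainder (last 4 bits) = 1110. This is the CRC / FCS.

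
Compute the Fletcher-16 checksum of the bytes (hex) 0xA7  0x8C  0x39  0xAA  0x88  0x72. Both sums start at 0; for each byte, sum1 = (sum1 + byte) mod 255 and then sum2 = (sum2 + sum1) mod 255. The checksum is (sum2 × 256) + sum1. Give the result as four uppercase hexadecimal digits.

1513

Running sums (mod 255):
  after byte 0 (0xA7): sum1=167, sum2=167
  after byte 1 (0x8C): sum1=52, sum2=219
  after byte 2 (0x39): sum1=109, sum2=73
  after byte 3 (0xAA): sum1=24, sum2=97
  after byte 4 (0x88): sum1=160, sum2=2
  after byte 5 (0x72): sum1=19, sum2=21
Checksum = sum2·256 + sum1 = 21·256 + 19 = 5395 = 0x1513.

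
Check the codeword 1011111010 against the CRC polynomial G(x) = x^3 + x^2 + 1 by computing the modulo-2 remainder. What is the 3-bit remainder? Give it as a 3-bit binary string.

000

Modulo-2 division of 1011111010 by 1101:
  pos 0: 1011 XOR 1101 = 0110
  pos 1: 1101 XOR 1101 = 0000
  pos 5: 1101 XOR 1101 = 0000
Remainder = 000 (zero — the frame passes the CRC check).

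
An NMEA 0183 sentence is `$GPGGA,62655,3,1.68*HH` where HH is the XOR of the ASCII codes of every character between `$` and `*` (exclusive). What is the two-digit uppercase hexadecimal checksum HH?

XOR the ASCII codes of the payload characters:
  'G' = 0x47 → acc = 0x47
  'P' = 0x50 → acc = 0x17
  'G' = 0x47 → acc = 0x50
  'G' = 0x47 → acc = 0x17
  'A' = 0x41 → acc = 0x56
  ',' = 0x2C → acc = 0x7A
  '6' = 0x36 → acc = 0x4C
  '2' = 0x32 → acc = 0x7E
  '6' = 0x36 → acc = 0x48
  '5' = 0x35 → acc = 0x7D
  '5' = 0x35 → acc = 0x48
  ',' = 0x2C → acc = 0x64
  '3' = 0x33 → acc = 0x57
  ',' = 0x2C → acc = 0x7B
  '1' = 0x31 → acc = 0x4A
  '.' = 0x2E → acc = 0x64
  '6' = 0x36 → acc = 0x52
  '8' = 0x38 → acc = 0x6A
Checksum = 0x6A.

6A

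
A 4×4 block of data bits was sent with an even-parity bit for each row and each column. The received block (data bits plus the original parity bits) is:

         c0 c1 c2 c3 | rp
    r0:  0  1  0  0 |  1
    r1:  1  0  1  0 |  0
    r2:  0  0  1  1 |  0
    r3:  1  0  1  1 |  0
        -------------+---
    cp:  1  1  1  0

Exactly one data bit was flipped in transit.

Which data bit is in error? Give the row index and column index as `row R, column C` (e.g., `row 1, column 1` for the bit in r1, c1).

row 3, column 0

Recompute each row's even parity and compare to rp:
  r0: data parity 1, sent rp 1 → ok
  r1: data parity 0, sent rp 0 → ok
  r2: data parity 0, sent rp 0 → ok
  r3: data parity 1, sent rp 0 → mismatch
Recompute each column's even parity and compare to cp:
  c0: data parity 0, sent cp 1 → mismatch
  c1: data parity 1, sent cp 1 → ok
  c2: data parity 1, sent cp 1 → ok
  c3: data parity 0, sent cp 0 → ok
Exactly one row (r3) and one column (c0) fail → the flipped bit is at their intersection.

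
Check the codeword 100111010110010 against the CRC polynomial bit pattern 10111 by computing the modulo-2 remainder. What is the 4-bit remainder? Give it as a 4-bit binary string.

0000

Modulo-2 division of 100111010110010 by 10111:
  pos 0: 10011 XOR 10111 = 00100
  pos 2: 10010 XOR 10111 = 00101
  pos 4: 10110 XOR 10111 = 00001
  pos 8: 11100 XOR 10111 = 01011
  pos 9: 10111 XOR 10111 = 00000
Remainder = 0000 (zero — the frame passes the CRC check).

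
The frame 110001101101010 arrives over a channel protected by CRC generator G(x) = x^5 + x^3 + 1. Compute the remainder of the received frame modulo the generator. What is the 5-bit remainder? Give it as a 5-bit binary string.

Modulo-2 division of 110001101101010 by 101001:
  pos 0: 110001 XOR 101001 = 011000
  pos 1: 110001 XOR 101001 = 011000
  pos 2: 110000 XOR 101001 = 011001
  pos 3: 110011 XOR 101001 = 011010
  pos 4: 110101 XOR 101001 = 011100
  pos 5: 111000 XOR 101001 = 010001
  pos 6: 100011 XOR 101001 = 001010
  pos 8: 101001 XOR 101001 = 000000
Remainder = 00000 (zero — the frame passes the CRC check).

00000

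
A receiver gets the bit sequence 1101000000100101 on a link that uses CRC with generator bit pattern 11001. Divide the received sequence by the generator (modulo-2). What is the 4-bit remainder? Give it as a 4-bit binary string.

0000

Modulo-2 division of 1101000000100101 by 11001:
  pos 0: 11010 XOR 11001 = 00011
  pos 3: 11000 XOR 11001 = 00001
  pos 7: 10010 XOR 11001 = 01011
  pos 8: 10110 XOR 11001 = 01111
  pos 9: 11111 XOR 11001 = 00110
  pos 11: 11001 XOR 11001 = 00000
Remainder = 0000 (zero — the frame passes the CRC check).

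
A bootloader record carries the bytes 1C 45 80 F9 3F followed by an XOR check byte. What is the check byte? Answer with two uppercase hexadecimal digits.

1F

XOR the bytes together:
  start with 0x1C
  0x1C ⊕ 0x45 = 0x59
  0x59 ⊕ 0x80 = 0xD9
  0xD9 ⊕ 0xF9 = 0x20
  0x20 ⊕ 0x3F = 0x1F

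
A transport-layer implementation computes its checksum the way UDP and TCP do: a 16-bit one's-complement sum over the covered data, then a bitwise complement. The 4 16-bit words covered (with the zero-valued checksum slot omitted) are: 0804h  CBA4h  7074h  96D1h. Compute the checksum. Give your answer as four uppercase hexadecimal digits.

One's-complement addition (fold any carry out of bit 15 back into bit 0):
  0x0804 + 0xCBA4 = 0x0D3A8
  0xD3A8 + 0x7074 = 0x1441C → wrap carry → 0x441D
  0x441D + 0x96D1 = 0x0DAEE
One's-complement sum = 0xDAEE.
Checksum = ~0xDAEE & 0xFFFF = 0x2511.

2511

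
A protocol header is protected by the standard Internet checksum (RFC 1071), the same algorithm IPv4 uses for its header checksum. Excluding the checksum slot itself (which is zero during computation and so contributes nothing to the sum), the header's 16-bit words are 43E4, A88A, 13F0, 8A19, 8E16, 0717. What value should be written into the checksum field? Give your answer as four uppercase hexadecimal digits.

E059

One's-complement addition (fold any carry out of bit 15 back into bit 0):
  0x43E4 + 0xA88A = 0x0EC6E
  0xEC6E + 0x13F0 = 0x1005E → wrap carry → 0x005F
  0x005F + 0x8A19 = 0x08A78
  0x8A78 + 0x8E16 = 0x1188E → wrap carry → 0x188F
  0x188F + 0x0717 = 0x01FA6
One's-complement sum = 0x1FA6.
Checksum = ~0x1FA6 & 0xFFFF = 0xE059.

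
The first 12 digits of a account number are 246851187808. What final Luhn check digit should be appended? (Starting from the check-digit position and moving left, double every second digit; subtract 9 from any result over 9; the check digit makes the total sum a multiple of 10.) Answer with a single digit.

1

Partial digits right→left: 8 0 8 7 8 1 1 5 8 6 4 2
Double every second digit counting from the check-digit position (so the 1st, 3rd, 5th, ... of the partial from the right).
  doubled (with −9 where >9): 7 7 7 2 7 8 → sum 38
  kept as-is: 0 7 1 5 6 2 → sum 21
Total = 38 + 21 = 59.
Check digit = (10 − (59 mod 10)) mod 10 = 1.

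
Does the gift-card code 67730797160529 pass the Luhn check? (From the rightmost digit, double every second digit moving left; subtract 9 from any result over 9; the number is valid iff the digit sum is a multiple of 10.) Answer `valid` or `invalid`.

From the right, keep odd positions and double even positions (subtract 9 from any doubled value over 9):
  doubled (positions 2,4,...): 4 0 2 9 0 5 3 → sum 23
  kept (positions 1,3,...): 9 5 6 7 7 3 7 → sum 44
Total = 67.
67 mod 10 = 7, so the number is invalid.

invalid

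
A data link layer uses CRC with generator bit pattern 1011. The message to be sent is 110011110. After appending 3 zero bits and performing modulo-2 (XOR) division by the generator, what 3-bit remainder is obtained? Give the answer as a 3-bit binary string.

000

Append 3 zeros: 110011110000. Divide by 1011 (XOR where the leading bit is 1):
  pos 0: 1100 XOR 1011 = 0111
  pos 1: 1111 XOR 1011 = 0100
  pos 2: 1001 XOR 1011 = 0010
  pos 4: 1011 XOR 1011 = 0000
Remainder (last 3 bits) = 000. This is the CRC / FCS.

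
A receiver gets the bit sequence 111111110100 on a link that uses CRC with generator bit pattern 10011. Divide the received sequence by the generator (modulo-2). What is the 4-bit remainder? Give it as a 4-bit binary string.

0000

Modulo-2 division of 111111110100 by 10011:
  pos 0: 11111 XOR 10011 = 01100
  pos 1: 11001 XOR 10011 = 01010
  pos 2: 10101 XOR 10011 = 00110
  pos 4: 11010 XOR 10011 = 01001
  pos 5: 10011 XOR 10011 = 00000
Remainder = 0000 (zero — the frame passes the CRC check).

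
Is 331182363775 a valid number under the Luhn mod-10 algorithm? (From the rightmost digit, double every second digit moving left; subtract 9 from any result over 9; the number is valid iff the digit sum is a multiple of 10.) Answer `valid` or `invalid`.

invalid

From the right, keep odd positions and double even positions (subtract 9 from any doubled value over 9):
  doubled (positions 2,4,...): 5 6 6 7 2 6 → sum 32
  kept (positions 1,3,...): 5 7 6 2 1 3 → sum 24
Total = 56.
56 mod 10 = 6, so the number is invalid.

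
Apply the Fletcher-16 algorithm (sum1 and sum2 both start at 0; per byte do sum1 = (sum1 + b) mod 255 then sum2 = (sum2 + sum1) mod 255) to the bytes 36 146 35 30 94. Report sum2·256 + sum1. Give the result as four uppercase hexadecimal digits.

0356

Running sums (mod 255):
  after byte 0 (36): sum1=36, sum2=36
  after byte 1 (146): sum1=182, sum2=218
  after byte 2 (35): sum1=217, sum2=180
  after byte 3 (30): sum1=247, sum2=172
  after byte 4 (94): sum1=86, sum2=3
Checksum = sum2·256 + sum1 = 3·256 + 86 = 854 = 0x0356.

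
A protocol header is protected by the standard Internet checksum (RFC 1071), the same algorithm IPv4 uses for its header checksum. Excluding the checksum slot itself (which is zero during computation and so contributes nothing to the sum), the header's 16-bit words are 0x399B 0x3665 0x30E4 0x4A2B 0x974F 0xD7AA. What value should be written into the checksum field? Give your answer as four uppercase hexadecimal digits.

One's-complement addition (fold any carry out of bit 15 back into bit 0):
  0x399B + 0x3665 = 0x07000
  0x7000 + 0x30E4 = 0x0A0E4
  0xA0E4 + 0x4A2B = 0x0EB0F
  0xEB0F + 0x974F = 0x1825E → wrap carry → 0x825F
  0x825F + 0xD7AA = 0x15A09 → wrap carry → 0x5A0A
One's-complement sum = 0x5A0A.
Checksum = ~0x5A0A & 0xFFFF = 0xA5F5.

A5F5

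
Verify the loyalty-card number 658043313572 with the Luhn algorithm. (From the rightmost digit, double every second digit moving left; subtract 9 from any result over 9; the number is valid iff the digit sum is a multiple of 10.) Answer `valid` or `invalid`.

From the right, keep odd positions and double even positions (subtract 9 from any doubled value over 9):
  doubled (positions 2,4,...): 5 6 6 8 7 3 → sum 35
  kept (positions 1,3,...): 2 5 1 3 0 5 → sum 16
Total = 51.
51 mod 10 = 1, so the number is invalid.

invalid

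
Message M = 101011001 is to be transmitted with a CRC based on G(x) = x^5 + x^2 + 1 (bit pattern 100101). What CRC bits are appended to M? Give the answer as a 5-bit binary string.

01001

Append 5 zeros: 10101100100000. Divide by 100101 (XOR where the leading bit is 1):
  pos 0: 101011 XOR 100101 = 001110
  pos 2: 111000 XOR 100101 = 011101
  pos 3: 111011 XOR 100101 = 011110
  pos 4: 111100 XOR 100101 = 011001
  pos 5: 110010 XOR 100101 = 010111
  pos 6: 101110 XOR 100101 = 001011
  pos 8: 101100 XOR 100101 = 001001
Remainder (last 5 bits) = 01001. This is the CRC / FCS.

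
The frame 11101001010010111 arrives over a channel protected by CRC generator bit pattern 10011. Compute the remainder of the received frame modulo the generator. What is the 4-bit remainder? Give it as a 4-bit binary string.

Modulo-2 division of 11101001010010111 by 10011:
  pos 0: 11101 XOR 10011 = 01110
  pos 1: 11100 XOR 10011 = 01111
  pos 2: 11110 XOR 10011 = 01101
  pos 3: 11011 XOR 10011 = 01000
  pos 4: 10000 XOR 10011 = 00011
  pos 7: 11100 XOR 10011 = 01111
  pos 8: 11111 XOR 10011 = 01100
  pos 9: 11000 XOR 10011 = 01011
  pos 10: 10111 XOR 10011 = 00100
  pos 12: 10011 XOR 10011 = 00000
Remainder = 0000 (zero — the frame passes the CRC check).

0000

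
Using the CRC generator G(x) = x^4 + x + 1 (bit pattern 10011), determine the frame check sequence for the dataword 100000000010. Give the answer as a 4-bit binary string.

Append 4 zeros: 1000000000100000. Divide by 10011 (XOR where the leading bit is 1):
  pos 0: 10000 XOR 10011 = 00011
  pos 3: 11000 XOR 10011 = 01011
  pos 4: 10110 XOR 10011 = 00101
  pos 6: 10101 XOR 10011 = 00110
  pos 8: 11000 XOR 10011 = 01011
  pos 9: 10110 XOR 10011 = 00101
  pos 11: 10100 XOR 10011 = 00111
Remainder (last 4 bits) = 0111. This is the CRC / FCS.

0111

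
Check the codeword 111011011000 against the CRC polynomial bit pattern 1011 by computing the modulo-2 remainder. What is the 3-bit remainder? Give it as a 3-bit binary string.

000

Modulo-2 division of 111011011000 by 1011:
  pos 0: 1110 XOR 1011 = 0101
  pos 1: 1011 XOR 1011 = 0000
  pos 5: 1011 XOR 1011 = 0000
Remainder = 000 (zero — the frame passes the CRC check).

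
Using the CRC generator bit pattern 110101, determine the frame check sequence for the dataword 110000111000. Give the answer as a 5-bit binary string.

01011

Append 5 zeros: 11000011100000000. Divide by 110101 (XOR where the leading bit is 1):
  pos 0: 110000 XOR 110101 = 000101
  pos 3: 101111 XOR 110101 = 011010
  pos 4: 110100 XOR 110101 = 000001
  pos 9: 100000 XOR 110101 = 010101
  pos 10: 101010 XOR 110101 = 011111
  pos 11: 111110 XOR 110101 = 001011
Remainder (last 5 bits) = 01011. This is the CRC / FCS.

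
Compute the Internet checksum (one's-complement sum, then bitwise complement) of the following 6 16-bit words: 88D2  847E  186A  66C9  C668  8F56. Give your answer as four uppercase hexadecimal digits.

1DBC

One's-complement addition (fold any carry out of bit 15 back into bit 0):
  0x88D2 + 0x847E = 0x10D50 → wrap carry → 0x0D51
  0x0D51 + 0x186A = 0x025BB
  0x25BB + 0x66C9 = 0x08C84
  0x8C84 + 0xC668 = 0x152EC → wrap carry → 0x52ED
  0x52ED + 0x8F56 = 0x0E243
One's-complement sum = 0xE243.
Checksum = ~0xE243 & 0xFFFF = 0x1DBC.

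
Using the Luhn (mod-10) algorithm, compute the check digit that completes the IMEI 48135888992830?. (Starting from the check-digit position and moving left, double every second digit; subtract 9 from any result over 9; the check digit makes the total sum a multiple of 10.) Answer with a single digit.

5

Partial digits right→left: 0 3 8 2 9 9 8 8 8 5 3 1 8 4
Double every second digit counting from the check-digit position (so the 1st, 3rd, 5th, ... of the partial from the right).
  doubled (with −9 where >9): 0 7 9 7 7 6 7 → sum 43
  kept as-is: 3 2 9 8 5 1 4 → sum 32
Total = 43 + 32 = 75.
Check digit = (10 − (75 mod 10)) mod 10 = 5.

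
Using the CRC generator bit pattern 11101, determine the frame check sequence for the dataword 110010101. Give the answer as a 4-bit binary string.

Append 4 zeros: 1100101010000. Divide by 11101 (XOR where the leading bit is 1):
  pos 0: 11001 XOR 11101 = 00100
  pos 2: 10001 XOR 11101 = 01100
  pos 3: 11000 XOR 11101 = 00101
  pos 5: 10110 XOR 11101 = 01011
  pos 6: 10110 XOR 11101 = 01011
  pos 7: 10110 XOR 11101 = 01011
  pos 8: 10110 XOR 11101 = 01011
Remainder (last 4 bits) = 1011. This is the CRC / FCS.

1011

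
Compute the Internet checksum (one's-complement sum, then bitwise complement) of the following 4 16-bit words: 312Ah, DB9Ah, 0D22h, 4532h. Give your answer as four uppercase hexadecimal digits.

One's-complement addition (fold any carry out of bit 15 back into bit 0):
  0x312A + 0xDB9A = 0x10CC4 → wrap carry → 0x0CC5
  0x0CC5 + 0x0D22 = 0x019E7
  0x19E7 + 0x4532 = 0x05F19
One's-complement sum = 0x5F19.
Checksum = ~0x5F19 & 0xFFFF = 0xA0E6.

A0E6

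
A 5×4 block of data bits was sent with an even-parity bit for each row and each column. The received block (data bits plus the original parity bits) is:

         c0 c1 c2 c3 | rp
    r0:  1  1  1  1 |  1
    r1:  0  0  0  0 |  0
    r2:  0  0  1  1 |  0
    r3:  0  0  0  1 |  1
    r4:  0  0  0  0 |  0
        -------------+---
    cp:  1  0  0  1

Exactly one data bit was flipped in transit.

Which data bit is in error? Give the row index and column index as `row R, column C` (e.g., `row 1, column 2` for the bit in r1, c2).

Recompute each row's even parity and compare to rp:
  r0: data parity 0, sent rp 1 → mismatch
  r1: data parity 0, sent rp 0 → ok
  r2: data parity 0, sent rp 0 → ok
  r3: data parity 1, sent rp 1 → ok
  r4: data parity 0, sent rp 0 → ok
Recompute each column's even parity and compare to cp:
  c0: data parity 1, sent cp 1 → ok
  c1: data parity 1, sent cp 0 → mismatch
  c2: data parity 0, sent cp 0 → ok
  c3: data parity 1, sent cp 1 → ok
Exactly one row (r0) and one column (c1) fail → the flipped bit is at their intersection.

row 0, column 1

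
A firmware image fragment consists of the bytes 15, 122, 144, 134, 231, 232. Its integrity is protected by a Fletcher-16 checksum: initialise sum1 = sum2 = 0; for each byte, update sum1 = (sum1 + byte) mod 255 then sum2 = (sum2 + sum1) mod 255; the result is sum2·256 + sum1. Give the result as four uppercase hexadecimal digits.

4D71

Running sums (mod 255):
  after byte 0 (15): sum1=15, sum2=15
  after byte 1 (122): sum1=137, sum2=152
  after byte 2 (144): sum1=26, sum2=178
  after byte 3 (134): sum1=160, sum2=83
  after byte 4 (231): sum1=136, sum2=219
  after byte 5 (232): sum1=113, sum2=77
Checksum = sum2·256 + sum1 = 77·256 + 113 = 19825 = 0x4D71.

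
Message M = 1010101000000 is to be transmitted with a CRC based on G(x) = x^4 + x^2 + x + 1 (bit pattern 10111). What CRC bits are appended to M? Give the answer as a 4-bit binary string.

0011

Append 4 zeros: 10101010000000000. Divide by 10111 (XOR where the leading bit is 1):
  pos 0: 10101 XOR 10111 = 00010
  pos 3: 10010 XOR 10111 = 00101
  pos 5: 10100 XOR 10111 = 00011
  pos 8: 11000 XOR 10111 = 01111
  pos 9: 11110 XOR 10111 = 01001
  pos 10: 10010 XOR 10111 = 00101
  pos 12: 10100 XOR 10111 = 00011
Remainder (last 4 bits) = 0011. This is the CRC / FCS.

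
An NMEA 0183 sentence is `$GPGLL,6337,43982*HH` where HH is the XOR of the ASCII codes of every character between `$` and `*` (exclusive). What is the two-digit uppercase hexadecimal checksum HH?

65

XOR the ASCII codes of the payload characters:
  'G' = 0x47 → acc = 0x47
  'P' = 0x50 → acc = 0x17
  'G' = 0x47 → acc = 0x50
  'L' = 0x4C → acc = 0x1C
  'L' = 0x4C → acc = 0x50
  ',' = 0x2C → acc = 0x7C
  '6' = 0x36 → acc = 0x4A
  '3' = 0x33 → acc = 0x79
  '3' = 0x33 → acc = 0x4A
  '7' = 0x37 → acc = 0x7D
  ',' = 0x2C → acc = 0x51
  '4' = 0x34 → acc = 0x65
  '3' = 0x33 → acc = 0x56
  '9' = 0x39 → acc = 0x6F
  '8' = 0x38 → acc = 0x57
  '2' = 0x32 → acc = 0x65
Checksum = 0x65.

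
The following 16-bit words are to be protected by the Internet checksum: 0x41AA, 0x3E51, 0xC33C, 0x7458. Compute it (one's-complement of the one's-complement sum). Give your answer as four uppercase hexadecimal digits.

One's-complement addition (fold any carry out of bit 15 back into bit 0):
  0x41AA + 0x3E51 = 0x07FFB
  0x7FFB + 0xC33C = 0x14337 → wrap carry → 0x4338
  0x4338 + 0x7458 = 0x0B790
One's-complement sum = 0xB790.
Checksum = ~0xB790 & 0xFFFF = 0x486F.

486F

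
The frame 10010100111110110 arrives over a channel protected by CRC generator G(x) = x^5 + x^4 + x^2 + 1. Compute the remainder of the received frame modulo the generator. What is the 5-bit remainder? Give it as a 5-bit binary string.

00000

Modulo-2 division of 10010100111110110 by 110101:
  pos 0: 100101 XOR 110101 = 010000
  pos 1: 100000 XOR 110101 = 010101
  pos 2: 101010 XOR 110101 = 011111
  pos 3: 111111 XOR 110101 = 001010
  pos 5: 101011 XOR 110101 = 011110
  pos 6: 111101 XOR 110101 = 001000
  pos 8: 100010 XOR 110101 = 010111
  pos 9: 101111 XOR 110101 = 011010
  pos 10: 110101 XOR 110101 = 000000
Remainder = 00000 (zero — the frame passes the CRC check).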